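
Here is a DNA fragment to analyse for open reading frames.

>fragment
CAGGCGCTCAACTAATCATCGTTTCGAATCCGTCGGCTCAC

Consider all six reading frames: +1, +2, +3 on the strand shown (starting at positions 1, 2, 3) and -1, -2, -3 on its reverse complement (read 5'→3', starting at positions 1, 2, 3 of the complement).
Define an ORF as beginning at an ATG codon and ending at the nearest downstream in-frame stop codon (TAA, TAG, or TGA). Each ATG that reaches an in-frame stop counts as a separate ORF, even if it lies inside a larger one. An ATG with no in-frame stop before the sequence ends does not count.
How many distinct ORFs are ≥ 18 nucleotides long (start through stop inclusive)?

0

Reverse complement (5'→3'): GTGAGCCGACGGATTCGAAACGATGATTAGTTGAGCGCCTG
Frame +1: CAG GCG CTC AAC TAA TCA TCG TTT CGA ATC CGT CGG CTC — no ATG→stop ORF.
Frame +2: AGG CGC TCA ACT AAT CAT CGT TTC GAA TCC GTC GGC TCA — no ATG→stop ORF.
Frame +3: GGC GCT CAA CTA ATC ATC GTT TCG AAT CCG TCG GCT CAC — no ATG→stop ORF.
Frame -1: GTG AGC CGA CGG ATT CGA AAC GAT GAT TAG TTG AGC GCC — no ATG→stop ORF.
Frame -2: TGA GCC GAC GGA TTC GAA ACG ATG ATT AGT TGA GCG CCT — ATG at 23, stop TGA at 32 → 12 nt.
Frame -3: GAG CCG ACG GAT TCG AAA CGA TGA TTA GTT GAG CGC CTG — no ATG→stop ORF.
No ORF reaches 18 nucleotides. Count = 0.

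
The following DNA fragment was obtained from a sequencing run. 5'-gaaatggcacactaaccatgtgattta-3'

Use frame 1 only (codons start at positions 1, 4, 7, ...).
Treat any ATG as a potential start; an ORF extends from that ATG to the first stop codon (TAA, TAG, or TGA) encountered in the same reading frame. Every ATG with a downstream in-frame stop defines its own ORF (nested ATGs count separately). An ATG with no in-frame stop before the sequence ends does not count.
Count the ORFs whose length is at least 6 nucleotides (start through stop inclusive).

Frame 1: GAA ATG GCA CAC TAA CCA TGT GAT TTA — ATG at 4, stop TAA at 13 → 12 nt.
ORFs ≥ 6 nucleotides: frame 1 4–15 (12 nucleotides). Count = 1.

1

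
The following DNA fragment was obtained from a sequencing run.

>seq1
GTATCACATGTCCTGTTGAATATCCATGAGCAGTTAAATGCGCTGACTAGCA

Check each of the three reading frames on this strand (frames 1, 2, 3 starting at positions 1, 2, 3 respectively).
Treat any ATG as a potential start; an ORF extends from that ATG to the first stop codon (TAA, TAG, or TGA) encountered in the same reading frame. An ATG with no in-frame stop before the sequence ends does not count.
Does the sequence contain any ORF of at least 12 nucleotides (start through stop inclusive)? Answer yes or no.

Frame 1: GTA TCA CAT GTC CTG TTG AAT ATC CAT GAG CAG TTA AAT GCG CTG ACT AGC — no ATG→stop ORF.
Frame 2: TAT CAC ATG TCC TGT TGA ATA TCC ATG AGC AGT TAA ATG CGC TGA CTA GCA — ATG at 8, stop TGA at 17 → 12 nt; ATG at 26, stop TAA at 35 → 12 nt; ATG at 38, stop TGA at 44 → 9 nt.
Frame 3: ATC ACA TGT CCT GTT GAA TAT CCA TGA GCA GTT AAA TGC GCT GAC TAG — no ATG→stop ORF.
Frame 2 has an ORF of 12 nucleotides (positions 8–19) ≥ 12, so yes.

yes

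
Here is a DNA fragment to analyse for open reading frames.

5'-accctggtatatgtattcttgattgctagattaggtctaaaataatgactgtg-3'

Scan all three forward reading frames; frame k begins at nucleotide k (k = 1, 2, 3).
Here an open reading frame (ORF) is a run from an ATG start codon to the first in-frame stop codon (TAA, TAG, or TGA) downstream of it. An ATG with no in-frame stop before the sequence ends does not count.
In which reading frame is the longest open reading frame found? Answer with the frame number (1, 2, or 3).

2

Frame 1: ACC CTG GTA TAT GTA TTC TTG ATT GCT AGA TTA GGT CTA AAA TAA TGA CTG — no ATG→stop ORF.
Frame 2: CCC TGG TAT ATG TAT TCT TGA TTG CTA GAT TAG GTC TAA AAT AAT GAC TGT — ATG at 11, stop TGA at 20 → 12 nt.
Frame 3: CCT GGT ATA TGT ATT CTT GAT TGC TAG ATT AGG TCT AAA ATA ATG ACT GTG — no ATG→stop ORF.
Longest ORF is 12 nt in frame 2 (positions 11–22).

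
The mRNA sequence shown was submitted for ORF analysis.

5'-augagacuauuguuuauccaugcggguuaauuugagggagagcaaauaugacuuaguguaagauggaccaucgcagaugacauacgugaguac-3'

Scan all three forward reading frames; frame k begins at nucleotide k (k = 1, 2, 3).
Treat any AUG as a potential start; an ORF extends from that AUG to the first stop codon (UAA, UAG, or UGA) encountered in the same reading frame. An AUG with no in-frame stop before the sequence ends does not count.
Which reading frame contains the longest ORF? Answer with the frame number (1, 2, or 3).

2

Frame 1: AUG AGA CUA UUG UUU AUC CAU GCG GGU UAA UUU GAG GGA GAG CAA AUA UGA CUU AGU GUA AGA UGG ACC AUC GCA GAU GAC AUA CGU GAG UAC — AUG at 1, stop UAA at 28 → 30 nt.
Frame 2: UGA GAC UAU UGU UUA UCC AUG CGG GUU AAU UUG AGG GAG AGC AAA UAU GAC UUA GUG UAA GAU GGA CCA UCG CAG AUG ACA UAC GUG AGU — AUG at 20, stop UAA at 59 → 42 nt.
Frame 3: GAG ACU AUU GUU UAU CCA UGC GGG UUA AUU UGA GGG AGA GCA AAU AUG ACU UAG UGU AAG AUG GAC CAU CGC AGA UGA CAU ACG UGA GUA — AUG at 48, stop UAG at 54 → 9 nt; AUG at 63, stop UGA at 78 → 18 nt.
Longest ORF is 42 nt in frame 2 (positions 20–61).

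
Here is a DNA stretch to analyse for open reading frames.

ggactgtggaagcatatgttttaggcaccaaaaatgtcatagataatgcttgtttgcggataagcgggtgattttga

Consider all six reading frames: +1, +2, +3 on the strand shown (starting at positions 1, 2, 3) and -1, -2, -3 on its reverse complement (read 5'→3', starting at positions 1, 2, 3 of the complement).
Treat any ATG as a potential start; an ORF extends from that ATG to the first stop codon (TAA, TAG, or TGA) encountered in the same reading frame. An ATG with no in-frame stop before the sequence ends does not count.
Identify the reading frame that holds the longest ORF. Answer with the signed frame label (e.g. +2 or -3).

Reverse complement (5'→3'): TCAAAATCACCCGCTTATCCGCAAACAAGCATTATCTATGACATTTTTGGTGCCTAAAACATATGCTTCCACAGTCC
Frame +1: GGA CTG TGG AAG CAT ATG TTT TAG GCA CCA AAA ATG TCA TAG ATA ATG CTT GTT TGC GGA TAA GCG GGT GAT TTT — ATG at 16, stop TAG at 22 → 9 nt; ATG at 34, stop TAG at 40 → 9 nt; ATG at 46, stop TAA at 61 → 18 nt.
Frame +2: GAC TGT GGA AGC ATA TGT TTT AGG CAC CAA AAA TGT CAT AGA TAA TGC TTG TTT GCG GAT AAG CGG GTG ATT TTG — no ATG→stop ORF.
Frame +3: ACT GTG GAA GCA TAT GTT TTA GGC ACC AAA AAT GTC ATA GAT AAT GCT TGT TTG CGG ATA AGC GGG TGA TTT TGA — no ATG→stop ORF.
Frame -1: TCA AAA TCA CCC GCT TAT CCG CAA ACA AGC ATT ATC TAT GAC ATT TTT GGT GCC TAA AAC ATA TGC TTC CAC AGT — no ATG→stop ORF.
Frame -2: CAA AAT CAC CCG CTT ATC CGC AAA CAA GCA TTA TCT ATG ACA TTT TTG GTG CCT AAA ACA TAT GCT TCC ACA GTC — no ATG→stop ORF.
Frame -3: AAA ATC ACC CGC TTA TCC GCA AAC AAG CAT TAT CTA TGA CAT TTT TGG TGC CTA AAA CAT ATG CTT CCA CAG TCC — no ATG→stop ORF.
Longest ORF is 18 nt in frame +1 (positions 46–63).

+1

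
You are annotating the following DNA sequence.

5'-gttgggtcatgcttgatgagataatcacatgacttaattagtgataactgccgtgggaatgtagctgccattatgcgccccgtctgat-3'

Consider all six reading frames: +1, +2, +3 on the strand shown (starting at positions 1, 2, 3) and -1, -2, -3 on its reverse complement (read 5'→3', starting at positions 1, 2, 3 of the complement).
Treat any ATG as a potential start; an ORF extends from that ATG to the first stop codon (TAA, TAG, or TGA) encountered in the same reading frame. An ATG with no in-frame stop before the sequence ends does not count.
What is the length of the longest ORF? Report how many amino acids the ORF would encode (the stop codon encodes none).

7

Reverse complement (5'→3'): ATCAGACGGGGCGCATAATGGCAGCTACATTCCCACGGCAGTTATCACTAATTAAGTCATGTGATTATCTCATCAAGCATGACCCAAC
Frame +1: GTT GGG TCA TGC TTG ATG AGA TAA TCA CAT GAC TTA ATT AGT GAT AAC TGC CGT GGG AAT GTA GCT GCC ATT ATG CGC CCC GTC TGA — ATG at 16, stop TAA at 22 → 9 nt; ATG at 73, stop TGA at 85 → 15 nt.
Frame +2: TTG GGT CAT GCT TGA TGA GAT AAT CAC ATG ACT TAA TTA GTG ATA ACT GCC GTG GGA ATG TAG CTG CCA TTA TGC GCC CCG TCT GAT — ATG at 29, stop TAA at 35 → 9 nt; ATG at 59, stop TAG at 62 → 6 nt.
Frame +3: TGG GTC ATG CTT GAT GAG ATA ATC ACA TGA CTT AAT TAG TGA TAA CTG CCG TGG GAA TGT AGC TGC CAT TAT GCG CCC CGT CTG — ATG at 9, stop TGA at 30 → 24 nt.
Frame -1: ATC AGA CGG GGC GCA TAA TGG CAG CTA CAT TCC CAC GGC AGT TAT CAC TAA TTA AGT CAT GTG ATT ATC TCA TCA AGC ATG ACC CAA — no ATG→stop ORF.
Frame -2: TCA GAC GGG GCG CAT AAT GGC AGC TAC ATT CCC ACG GCA GTT ATC ACT AAT TAA GTC ATG TGA TTA TCT CAT CAA GCA TGA CCC AAC — ATG at 59, stop TGA at 62 → 6 nt.
Frame -3: CAG ACG GGG CGC ATA ATG GCA GCT ACA TTC CCA CGG CAG TTA TCA CTA ATT AAG TCA TGT GAT TAT CTC ATC AAG CAT GAC CCA — no ATG→stop ORF.
Longest: frame +3, positions 9–32, 24 nt = 8 codons = 7 aa. → 7 amino acids.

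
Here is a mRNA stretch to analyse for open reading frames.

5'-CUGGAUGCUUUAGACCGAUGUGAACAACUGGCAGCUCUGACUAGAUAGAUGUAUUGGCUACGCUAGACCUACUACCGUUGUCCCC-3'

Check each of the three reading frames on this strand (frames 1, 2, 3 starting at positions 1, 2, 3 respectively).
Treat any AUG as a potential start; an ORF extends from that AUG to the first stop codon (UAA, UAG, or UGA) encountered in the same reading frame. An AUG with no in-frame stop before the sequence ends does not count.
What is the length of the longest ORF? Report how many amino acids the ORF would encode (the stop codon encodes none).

5

Frame 1: CUG GAU GCU UUA GAC CGA UGU GAA CAA CUG GCA GCU CUG ACU AGA UAG AUG UAU UGG CUA CGC UAG ACC UAC UAC CGU UGU CCC — AUG at 49, stop UAG at 64 → 18 nt.
Frame 2: UGG AUG CUU UAG ACC GAU GUG AAC AAC UGG CAG CUC UGA CUA GAU AGA UGU AUU GGC UAC GCU AGA CCU ACU ACC GUU GUC CCC — AUG at 5, stop UAG at 11 → 9 nt.
Frame 3: GGA UGC UUU AGA CCG AUG UGA ACA ACU GGC AGC UCU GAC UAG AUA GAU GUA UUG GCU ACG CUA GAC CUA CUA CCG UUG UCC — AUG at 18, stop UGA at 21 → 6 nt.
Longest: frame 1, positions 49–66, 18 nt = 6 codons = 5 aa. → 5 amino acids.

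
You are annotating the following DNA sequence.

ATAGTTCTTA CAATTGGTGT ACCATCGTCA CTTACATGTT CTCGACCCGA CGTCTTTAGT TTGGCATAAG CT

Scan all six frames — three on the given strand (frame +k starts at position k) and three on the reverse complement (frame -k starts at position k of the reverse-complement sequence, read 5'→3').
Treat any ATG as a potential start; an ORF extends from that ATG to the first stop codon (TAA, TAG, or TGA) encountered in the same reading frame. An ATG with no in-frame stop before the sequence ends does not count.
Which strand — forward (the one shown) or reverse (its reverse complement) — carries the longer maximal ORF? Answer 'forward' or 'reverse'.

Reverse complement (5'→3'): AGCTTATGCCAAACTAAAGACGTCGGGTCGAGAACATGTAAGTGACGATGGTACACCAATTGTAAGAACTAT
Frame +1: ATA GTT CTT ACA ATT GGT GTA CCA TCG TCA CTT ACA TGT TCT CGA CCC GAC GTC TTT AGT TTG GCA TAA GCT — no ATG→stop ORF.
Frame +2: TAG TTC TTA CAA TTG GTG TAC CAT CGT CAC TTA CAT GTT CTC GAC CCG ACG TCT TTA GTT TGG CAT AAG — no ATG→stop ORF.
Frame +3: AGT TCT TAC AAT TGG TGT ACC ATC GTC ACT TAC ATG TTC TCG ACC CGA CGT CTT TAG TTT GGC ATA AGC — ATG at 36, stop TAG at 57 → 24 nt.
Frame -1: AGC TTA TGC CAA ACT AAA GAC GTC GGG TCG AGA ACA TGT AAG TGA CGA TGG TAC ACC AAT TGT AAG AAC TAT — no ATG→stop ORF.
Frame -2: GCT TAT GCC AAA CTA AAG ACG TCG GGT CGA GAA CAT GTA AGT GAC GAT GGT ACA CCA ATT GTA AGA ACT — no ATG→stop ORF.
Frame -3: CTT ATG CCA AAC TAA AGA CGT CGG GTC GAG AAC ATG TAA GTG ACG ATG GTA CAC CAA TTG TAA GAA CTA — ATG at 6, stop TAA at 15 → 12 nt; ATG at 36, stop TAA at 39 → 6 nt; ATG at 48, stop TAA at 63 → 18 nt.
Forward-strand max 24 nt; reverse-strand max 18 nt. The forward strand has the longer ORF.

forward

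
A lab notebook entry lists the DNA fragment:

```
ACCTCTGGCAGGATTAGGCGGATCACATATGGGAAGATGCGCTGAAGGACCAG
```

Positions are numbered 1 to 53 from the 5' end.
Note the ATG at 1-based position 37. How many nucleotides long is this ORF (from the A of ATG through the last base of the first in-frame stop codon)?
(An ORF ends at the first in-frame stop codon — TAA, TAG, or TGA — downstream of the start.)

Codons from position 37: ATG (37–39), CGC (40–42), TGA (43–45).
TGA is the first in-frame stop; ORF spans 37–45, 9 nucleotides.

9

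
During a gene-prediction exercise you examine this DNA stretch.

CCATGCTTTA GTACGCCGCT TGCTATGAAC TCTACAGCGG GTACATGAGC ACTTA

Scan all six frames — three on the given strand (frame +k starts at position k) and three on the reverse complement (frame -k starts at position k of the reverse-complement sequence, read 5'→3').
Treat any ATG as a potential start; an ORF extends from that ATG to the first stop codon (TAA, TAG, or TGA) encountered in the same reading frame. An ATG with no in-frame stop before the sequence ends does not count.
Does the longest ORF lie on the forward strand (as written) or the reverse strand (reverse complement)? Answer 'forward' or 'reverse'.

forward

Reverse complement (5'→3'): TAAGTGCTCATGTACCCGCTGTAGAGTTCATAGCAAGCGGCGTACTAAAGCATGG
Frame +1: CCA TGC TTT AGT ACG CCG CTT GCT ATG AAC TCT ACA GCG GGT ACA TGA GCA CTT — ATG at 25, stop TGA at 46 → 24 nt.
Frame +2: CAT GCT TTA GTA CGC CGC TTG CTA TGA ACT CTA CAG CGG GTA CAT GAG CAC TTA — no ATG→stop ORF.
Frame +3: ATG CTT TAG TAC GCC GCT TGC TAT GAA CTC TAC AGC GGG TAC ATG AGC ACT — ATG at 3, stop TAG at 9 → 9 nt.
Frame -1: TAA GTG CTC ATG TAC CCG CTG TAG AGT TCA TAG CAA GCG GCG TAC TAA AGC ATG — ATG at 10, stop TAG at 22 → 15 nt.
Frame -2: AAG TGC TCA TGT ACC CGC TGT AGA GTT CAT AGC AAG CGG CGT ACT AAA GCA TGG — no ATG→stop ORF.
Frame -3: AGT GCT CAT GTA CCC GCT GTA GAG TTC ATA GCA AGC GGC GTA CTA AAG CAT — no ATG→stop ORF.
Forward-strand max 24 nt; reverse-strand max 15 nt. The forward strand has the longer ORF.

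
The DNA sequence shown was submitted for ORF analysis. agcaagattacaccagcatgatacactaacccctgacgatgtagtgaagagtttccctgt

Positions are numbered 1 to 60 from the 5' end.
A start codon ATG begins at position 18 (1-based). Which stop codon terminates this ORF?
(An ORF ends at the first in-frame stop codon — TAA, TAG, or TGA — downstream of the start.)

Codons from position 18: ATG (18–20), ATA (21–23), CAC (24–26), TAA (27–29).
The first in-frame stop codon is TAA.

TAA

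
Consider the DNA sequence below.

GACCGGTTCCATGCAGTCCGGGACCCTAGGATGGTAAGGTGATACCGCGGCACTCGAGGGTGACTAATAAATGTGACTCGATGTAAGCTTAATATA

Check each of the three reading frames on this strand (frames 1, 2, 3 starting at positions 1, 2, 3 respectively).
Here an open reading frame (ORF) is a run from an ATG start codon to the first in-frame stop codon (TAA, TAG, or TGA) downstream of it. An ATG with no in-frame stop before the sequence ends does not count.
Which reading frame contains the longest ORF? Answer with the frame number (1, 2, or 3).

Frame 1: GAC CGG TTC CAT GCA GTC CGG GAC CCT AGG ATG GTA AGG TGA TAC CGC GGC ACT CGA GGG TGA CTA ATA AAT GTG ACT CGA TGT AAG CTT AAT ATA — ATG at 31, stop TGA at 40 → 12 nt.
Frame 2: ACC GGT TCC ATG CAG TCC GGG ACC CTA GGA TGG TAA GGT GAT ACC GCG GCA CTC GAG GGT GAC TAA TAA ATG TGA CTC GAT GTA AGC TTA ATA — ATG at 11, stop TAA at 35 → 27 nt; ATG at 71, stop TGA at 74 → 6 nt.
Frame 3: CCG GTT CCA TGC AGT CCG GGA CCC TAG GAT GGT AAG GTG ATA CCG CGG CAC TCG AGG GTG ACT AAT AAA TGT GAC TCG ATG TAA GCT TAA TAT — ATG at 81, stop TAA at 84 → 6 nt.
Longest ORF is 27 nt in frame 2 (positions 11–37).

2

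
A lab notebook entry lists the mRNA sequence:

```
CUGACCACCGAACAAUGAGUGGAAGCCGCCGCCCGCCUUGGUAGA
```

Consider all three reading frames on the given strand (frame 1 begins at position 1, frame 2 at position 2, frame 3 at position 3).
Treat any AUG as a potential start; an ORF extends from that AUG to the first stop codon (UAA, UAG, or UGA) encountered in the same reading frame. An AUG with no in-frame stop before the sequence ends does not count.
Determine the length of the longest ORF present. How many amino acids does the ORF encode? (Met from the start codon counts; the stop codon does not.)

9

Frame 1: CUG ACC ACC GAA CAA UGA GUG GAA GCC GCC GCC CGC CUU GGU AGA — no AUG→stop ORF.
Frame 2: UGA CCA CCG AAC AAU GAG UGG AAG CCG CCG CCC GCC UUG GUA — no AUG→stop ORF.
Frame 3: GAC CAC CGA ACA AUG AGU GGA AGC CGC CGC CCG CCU UGG UAG — AUG at 15, stop UAG at 42 → 30 nt.
Longest: frame 3, positions 15–44, 30 nt = 10 codons = 9 aa. → 9 amino acids.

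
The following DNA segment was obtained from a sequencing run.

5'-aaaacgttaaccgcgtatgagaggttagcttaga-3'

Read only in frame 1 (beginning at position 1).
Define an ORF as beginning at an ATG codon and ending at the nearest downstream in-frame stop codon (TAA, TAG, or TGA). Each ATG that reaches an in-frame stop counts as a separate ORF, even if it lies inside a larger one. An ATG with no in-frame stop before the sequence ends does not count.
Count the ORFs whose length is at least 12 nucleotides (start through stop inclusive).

Frame 1: AAA ACG TTA ACC GCG TAT GAG AGG TTA GCT TAG — no ATG→stop ORF.
No ORF reaches 12 nucleotides. Count = 0.

0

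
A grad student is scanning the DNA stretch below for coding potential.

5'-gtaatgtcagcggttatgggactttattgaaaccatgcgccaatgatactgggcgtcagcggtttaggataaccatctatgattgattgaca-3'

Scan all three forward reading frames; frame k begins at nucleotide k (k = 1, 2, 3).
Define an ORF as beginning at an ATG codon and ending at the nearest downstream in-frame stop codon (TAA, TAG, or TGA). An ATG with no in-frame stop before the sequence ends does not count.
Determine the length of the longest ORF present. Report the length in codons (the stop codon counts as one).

10

Frame 1: GTA ATG TCA GCG GTT ATG GGA CTT TAT TGA AAC CAT GCG CCA ATG ATA CTG GGC GTC AGC GGT TTA GGA TAA CCA TCT ATG ATT GAT TGA — ATG at 4, stop TGA at 28 → 27 nt; ATG at 16, stop TGA at 28 → 15 nt; ATG at 43, stop TAA at 70 → 30 nt; ATG at 79, stop TGA at 88 → 12 nt.
Frame 2: TAA TGT CAG CGG TTA TGG GAC TTT ATT GAA ACC ATG CGC CAA TGA TAC TGG GCG TCA GCG GTT TAG GAT AAC CAT CTA TGA TTG ATT GAC — ATG at 35, stop TGA at 44 → 12 nt.
Frame 3: AAT GTC AGC GGT TAT GGG ACT TTA TTG AAA CCA TGC GCC AAT GAT ACT GGG CGT CAG CGG TTT AGG ATA ACC ATC TAT GAT TGA TTG ACA — no ATG→stop ORF.
Longest: frame 1, positions 43–72, 30 nt = 10 codons = 9 aa. → 10 codons.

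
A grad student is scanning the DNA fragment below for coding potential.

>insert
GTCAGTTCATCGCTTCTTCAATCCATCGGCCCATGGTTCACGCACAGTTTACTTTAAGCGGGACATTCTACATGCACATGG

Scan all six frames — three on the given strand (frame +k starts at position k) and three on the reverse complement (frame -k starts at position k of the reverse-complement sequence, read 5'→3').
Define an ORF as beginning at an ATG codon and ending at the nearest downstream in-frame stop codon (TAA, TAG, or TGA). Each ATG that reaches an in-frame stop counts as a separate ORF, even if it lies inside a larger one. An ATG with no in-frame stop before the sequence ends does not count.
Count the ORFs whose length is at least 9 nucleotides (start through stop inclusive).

5

Reverse complement (5'→3'): CCATGTGCATGTAGAATGTCCCGCTTAAAGTAAACTGTGCGTGAACCATGGGCCGATGGATTGAAGAAGCGATGAACTGAC
Frame +1: GTC AGT TCA TCG CTT CTT CAA TCC ATC GGC CCA TGG TTC ACG CAC AGT TTA CTT TAA GCG GGA CAT TCT ACA TGC ACA TGG — no ATG→stop ORF.
Frame +2: TCA GTT CAT CGC TTC TTC AAT CCA TCG GCC CAT GGT TCA CGC ACA GTT TAC TTT AAG CGG GAC ATT CTA CAT GCA CAT — no ATG→stop ORF.
Frame +3: CAG TTC ATC GCT TCT TCA ATC CAT CGG CCC ATG GTT CAC GCA CAG TTT ACT TTA AGC GGG ACA TTC TAC ATG CAC ATG — no ATG→stop ORF.
Frame -1: CCA TGT GCA TGT AGA ATG TCC CGC TTA AAG TAA ACT GTG CGT GAA CCA TGG GCC GAT GGA TTG AAG AAG CGA TGA ACT GAC — ATG at 16, stop TAA at 31 → 18 nt.
Frame -2: CAT GTG CAT GTA GAA TGT CCC GCT TAA AGT AAA CTG TGC GTG AAC CAT GGG CCG ATG GAT TGA AGA AGC GAT GAA CTG — ATG at 56, stop TGA at 62 → 9 nt.
Frame -3: ATG TGC ATG TAG AAT GTC CCG CTT AAA GTA AAC TGT GCG TGA ACC ATG GGC CGA TGG ATT GAA GAA GCG ATG AAC TGA — ATG at 3, stop TAG at 12 → 12 nt; ATG at 9, stop TAG at 12 → 6 nt; ATG at 48, stop TGA at 78 → 33 nt; ATG at 72, stop TGA at 78 → 9 nt.
ORFs ≥ 9 nucleotides: frame -1 16–33 (18 nucleotides), frame -2 56–64 (9 nucleotides), frame -3 3–14 (12 nucleotides), frame -3 48–80 (33 nucleotides), frame -3 72–80 (9 nucleotides). Count = 5.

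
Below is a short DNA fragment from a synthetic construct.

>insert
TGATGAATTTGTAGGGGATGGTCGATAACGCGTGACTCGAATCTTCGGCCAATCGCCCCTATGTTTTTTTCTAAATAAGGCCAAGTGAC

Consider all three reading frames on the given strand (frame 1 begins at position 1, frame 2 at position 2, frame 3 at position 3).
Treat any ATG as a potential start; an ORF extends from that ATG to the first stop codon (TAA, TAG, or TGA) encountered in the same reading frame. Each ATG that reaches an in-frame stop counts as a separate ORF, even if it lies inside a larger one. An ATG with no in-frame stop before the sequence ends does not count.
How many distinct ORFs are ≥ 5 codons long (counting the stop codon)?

Frame 1: TGA TGA ATT TGT AGG GGA TGG TCG ATA ACG CGT GAC TCG AAT CTT CGG CCA ATC GCC CCT ATG TTT TTT TCT AAA TAA GGC CAA GTG — ATG at 61, stop TAA at 76 → 18 nt.
Frame 2: GAT GAA TTT GTA GGG GAT GGT CGA TAA CGC GTG ACT CGA ATC TTC GGC CAA TCG CCC CTA TGT TTT TTT CTA AAT AAG GCC AAG TGA — no ATG→stop ORF.
Frame 3: ATG AAT TTG TAG GGG ATG GTC GAT AAC GCG TGA CTC GAA TCT TCG GCC AAT CGC CCC TAT GTT TTT TTC TAA ATA AGG CCA AGT GAC — ATG at 3, stop TAG at 12 → 12 nt; ATG at 18, stop TGA at 33 → 18 nt.
ORFs ≥ 5 codons: frame 1 61–78 (6 codons), frame 3 18–35 (6 codons). Count = 2.

2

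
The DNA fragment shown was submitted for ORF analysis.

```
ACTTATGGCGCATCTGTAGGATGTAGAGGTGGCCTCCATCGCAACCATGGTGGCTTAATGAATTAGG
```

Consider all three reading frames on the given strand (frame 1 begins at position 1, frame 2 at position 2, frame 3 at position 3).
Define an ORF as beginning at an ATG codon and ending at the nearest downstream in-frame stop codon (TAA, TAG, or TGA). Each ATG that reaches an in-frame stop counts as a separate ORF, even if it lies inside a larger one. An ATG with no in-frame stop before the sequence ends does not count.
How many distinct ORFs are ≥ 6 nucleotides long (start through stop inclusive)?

4

Frame 1: ACT TAT GGC GCA TCT GTA GGA TGT AGA GGT GGC CTC CAT CGC AAC CAT GGT GGC TTA ATG AAT TAG — ATG at 58, stop TAG at 64 → 9 nt.
Frame 2: CTT ATG GCG CAT CTG TAG GAT GTA GAG GTG GCC TCC ATC GCA ACC ATG GTG GCT TAA TGA ATT AGG — ATG at 5, stop TAG at 17 → 15 nt; ATG at 47, stop TAA at 56 → 12 nt.
Frame 3: TTA TGG CGC ATC TGT AGG ATG TAG AGG TGG CCT CCA TCG CAA CCA TGG TGG CTT AAT GAA TTA — ATG at 21, stop TAG at 24 → 6 nt.
ORFs ≥ 6 nucleotides: frame 1 58–66 (9 nucleotides), frame 2 5–19 (15 nucleotides), frame 2 47–58 (12 nucleotides), frame 3 21–26 (6 nucleotides). Count = 4.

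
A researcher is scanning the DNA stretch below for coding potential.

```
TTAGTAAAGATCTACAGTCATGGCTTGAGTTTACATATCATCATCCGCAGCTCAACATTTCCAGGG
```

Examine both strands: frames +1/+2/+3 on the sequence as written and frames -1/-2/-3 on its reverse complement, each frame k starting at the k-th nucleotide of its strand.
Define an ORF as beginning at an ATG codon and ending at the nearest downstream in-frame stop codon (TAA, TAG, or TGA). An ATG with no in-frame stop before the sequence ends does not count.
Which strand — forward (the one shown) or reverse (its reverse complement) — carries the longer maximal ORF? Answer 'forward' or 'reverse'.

Reverse complement (5'→3'): CCCTGGAAATGTTGAGCTGCGGATGATGATATGTAAACTCAAGCCATGACTGTAGATCTTTACTAA
Frame +1: TTA GTA AAG ATC TAC AGT CAT GGC TTG AGT TTA CAT ATC ATC ATC CGC AGC TCA ACA TTT CCA GGG — no ATG→stop ORF.
Frame +2: TAG TAA AGA TCT ACA GTC ATG GCT TGA GTT TAC ATA TCA TCA TCC GCA GCT CAA CAT TTC CAG — ATG at 20, stop TGA at 26 → 9 nt.
Frame +3: AGT AAA GAT CTA CAG TCA TGG CTT GAG TTT ACA TAT CAT CAT CCG CAG CTC AAC ATT TCC AGG — no ATG→stop ORF.
Frame -1: CCC TGG AAA TGT TGA GCT GCG GAT GAT GAT ATG TAA ACT CAA GCC ATG ACT GTA GAT CTT TAC TAA — ATG at 31, stop TAA at 34 → 6 nt; ATG at 46, stop TAA at 64 → 21 nt.
Frame -2: CCT GGA AAT GTT GAG CTG CGG ATG ATG ATA TGT AAA CTC AAG CCA TGA CTG TAG ATC TTT ACT — ATG at 23, stop TGA at 47 → 27 nt; ATG at 26, stop TGA at 47 → 24 nt.
Frame -3: CTG GAA ATG TTG AGC TGC GGA TGA TGA TAT GTA AAC TCA AGC CAT GAC TGT AGA TCT TTA CTA — ATG at 9, stop TGA at 24 → 18 nt.
Forward-strand max 9 nt; reverse-strand max 27 nt. The reverse strand has the longer ORF.

reverse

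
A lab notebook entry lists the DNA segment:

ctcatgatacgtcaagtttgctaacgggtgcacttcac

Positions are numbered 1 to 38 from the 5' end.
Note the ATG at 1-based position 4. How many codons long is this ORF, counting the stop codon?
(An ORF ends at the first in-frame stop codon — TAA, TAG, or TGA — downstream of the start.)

Codons from position 4: ATG (4–6), ATA (7–9), CGT (10–12), CAA (13–15), GTT (16–18), TGC (19–21), TAA (22–24).
TAA is the first in-frame stop; that's 7 codons including the stop.

7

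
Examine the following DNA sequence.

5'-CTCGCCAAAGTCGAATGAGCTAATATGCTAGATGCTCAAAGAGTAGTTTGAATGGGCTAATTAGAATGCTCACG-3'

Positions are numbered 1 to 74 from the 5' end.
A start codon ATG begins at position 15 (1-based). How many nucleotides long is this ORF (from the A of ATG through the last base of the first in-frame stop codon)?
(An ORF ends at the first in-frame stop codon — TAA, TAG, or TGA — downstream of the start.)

Codons from position 15: ATG (15–17), AGC (18–20), TAA (21–23).
TAA is the first in-frame stop; ORF spans 15–23, 9 nucleotides.

9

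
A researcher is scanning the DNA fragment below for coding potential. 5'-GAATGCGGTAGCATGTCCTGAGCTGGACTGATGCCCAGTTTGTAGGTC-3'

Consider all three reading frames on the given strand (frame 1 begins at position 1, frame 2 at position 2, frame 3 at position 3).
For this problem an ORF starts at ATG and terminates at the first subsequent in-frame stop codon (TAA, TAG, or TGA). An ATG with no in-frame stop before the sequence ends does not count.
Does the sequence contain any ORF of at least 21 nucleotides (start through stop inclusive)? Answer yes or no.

no

Frame 1: GAA TGC GGT AGC ATG TCC TGA GCT GGA CTG ATG CCC AGT TTG TAG GTC — ATG at 13, stop TGA at 19 → 9 nt; ATG at 31, stop TAG at 43 → 15 nt.
Frame 2: AAT GCG GTA GCA TGT CCT GAG CTG GAC TGA TGC CCA GTT TGT AGG — no ATG→stop ORF.
Frame 3: ATG CGG TAG CAT GTC CTG AGC TGG ACT GAT GCC CAG TTT GTA GGT — ATG at 3, stop TAG at 9 → 9 nt.
Largest ORF found is 15 nucleotides < 21, so no.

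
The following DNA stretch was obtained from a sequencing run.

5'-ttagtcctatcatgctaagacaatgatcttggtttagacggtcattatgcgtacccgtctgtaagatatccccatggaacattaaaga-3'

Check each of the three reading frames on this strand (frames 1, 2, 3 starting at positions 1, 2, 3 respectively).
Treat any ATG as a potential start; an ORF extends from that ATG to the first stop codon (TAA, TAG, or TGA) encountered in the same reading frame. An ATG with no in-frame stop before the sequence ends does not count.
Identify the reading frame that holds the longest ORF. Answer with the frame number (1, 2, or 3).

2

Frame 1: TTA GTC CTA TCA TGC TAA GAC AAT GAT CTT GGT TTA GAC GGT CAT TAT GCG TAC CCG TCT GTA AGA TAT CCC CAT GGA ACA TTA AAG — no ATG→stop ORF.
Frame 2: TAG TCC TAT CAT GCT AAG ACA ATG ATC TTG GTT TAG ACG GTC ATT ATG CGT ACC CGT CTG TAA GAT ATC CCC ATG GAA CAT TAA AGA — ATG at 23, stop TAG at 35 → 15 nt; ATG at 47, stop TAA at 62 → 18 nt; ATG at 74, stop TAA at 83 → 12 nt.
Frame 3: AGT CCT ATC ATG CTA AGA CAA TGA TCT TGG TTT AGA CGG TCA TTA TGC GTA CCC GTC TGT AAG ATA TCC CCA TGG AAC ATT AAA — ATG at 12, stop TGA at 24 → 15 nt.
Longest ORF is 18 nt in frame 2 (positions 47–64).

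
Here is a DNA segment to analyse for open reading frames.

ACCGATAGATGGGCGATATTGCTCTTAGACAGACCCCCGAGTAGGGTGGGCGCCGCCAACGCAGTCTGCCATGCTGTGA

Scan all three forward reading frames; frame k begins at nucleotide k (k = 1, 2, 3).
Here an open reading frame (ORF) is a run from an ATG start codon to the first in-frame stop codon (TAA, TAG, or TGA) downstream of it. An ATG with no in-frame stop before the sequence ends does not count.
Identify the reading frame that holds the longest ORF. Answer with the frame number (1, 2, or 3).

Frame 1: ACC GAT AGA TGG GCG ATA TTG CTC TTA GAC AGA CCC CCG AGT AGG GTG GGC GCC GCC AAC GCA GTC TGC CAT GCT GTG — no ATG→stop ORF.
Frame 2: CCG ATA GAT GGG CGA TAT TGC TCT TAG ACA GAC CCC CGA GTA GGG TGG GCG CCG CCA ACG CAG TCT GCC ATG CTG TGA — ATG at 71, stop TGA at 77 → 9 nt.
Frame 3: CGA TAG ATG GGC GAT ATT GCT CTT AGA CAG ACC CCC GAG TAG GGT GGG CGC CGC CAA CGC AGT CTG CCA TGC TGT — ATG at 9, stop TAG at 42 → 36 nt.
Longest ORF is 36 nt in frame 3 (positions 9–44).

3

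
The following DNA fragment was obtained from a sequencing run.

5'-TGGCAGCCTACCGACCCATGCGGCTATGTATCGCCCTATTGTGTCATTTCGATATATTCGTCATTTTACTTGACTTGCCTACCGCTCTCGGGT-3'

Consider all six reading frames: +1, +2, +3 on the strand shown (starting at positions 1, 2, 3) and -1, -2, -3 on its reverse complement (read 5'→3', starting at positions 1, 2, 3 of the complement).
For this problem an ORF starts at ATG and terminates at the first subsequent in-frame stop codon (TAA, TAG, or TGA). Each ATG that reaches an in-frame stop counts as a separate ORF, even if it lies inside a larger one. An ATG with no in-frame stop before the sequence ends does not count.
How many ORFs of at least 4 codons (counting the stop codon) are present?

Reverse complement (5'→3'): ACCCGAGAGCGGTAGGCAAGTCAAGTAAAATGACGAATATATCGAAATGACACAATAGGGCGATACATAGCCGCATGGGTCGGTAGGCTGCCA
Frame +1: TGG CAG CCT ACC GAC CCA TGC GGC TAT GTA TCG CCC TAT TGT GTC ATT TCG ATA TAT TCG TCA TTT TAC TTG ACT TGC CTA CCG CTC TCG GGT — no ATG→stop ORF.
Frame +2: GGC AGC CTA CCG ACC CAT GCG GCT ATG TAT CGC CCT ATT GTG TCA TTT CGA TAT ATT CGT CAT TTT ACT TGA CTT GCC TAC CGC TCT CGG — ATG at 26, stop TGA at 71 → 48 nt.
Frame +3: GCA GCC TAC CGA CCC ATG CGG CTA TGT ATC GCC CTA TTG TGT CAT TTC GAT ATA TTC GTC ATT TTA CTT GAC TTG CCT ACC GCT CTC GGG — no ATG→stop ORF.
Frame -1: ACC CGA GAG CGG TAG GCA AGT CAA GTA AAA TGA CGA ATA TAT CGA AAT GAC ACA ATA GGG CGA TAC ATA GCC GCA TGG GTC GGT AGG CTG CCA — no ATG→stop ORF.
Frame -2: CCC GAG AGC GGT AGG CAA GTC AAG TAA AAT GAC GAA TAT ATC GAA ATG ACA CAA TAG GGC GAT ACA TAG CCG CAT GGG TCG GTA GGC TGC — ATG at 47, stop TAG at 56 → 12 nt.
Frame -3: CCG AGA GCG GTA GGC AAG TCA AGT AAA ATG ACG AAT ATA TCG AAA TGA CAC AAT AGG GCG ATA CAT AGC CGC ATG GGT CGG TAG GCT GCC — ATG at 30, stop TGA at 48 → 21 nt; ATG at 75, stop TAG at 84 → 12 nt.
ORFs ≥ 4 codons: frame +2 26–73 (16 codons), frame -2 47–58 (4 codons), frame -3 30–50 (7 codons), frame -3 75–86 (4 codons). Count = 4.

4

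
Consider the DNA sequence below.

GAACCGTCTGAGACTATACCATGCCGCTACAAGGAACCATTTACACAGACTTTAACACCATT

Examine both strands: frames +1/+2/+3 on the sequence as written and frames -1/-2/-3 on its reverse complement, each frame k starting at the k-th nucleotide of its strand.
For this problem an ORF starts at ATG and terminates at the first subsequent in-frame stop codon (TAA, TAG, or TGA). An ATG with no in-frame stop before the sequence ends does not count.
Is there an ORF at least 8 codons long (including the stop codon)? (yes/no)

Reverse complement (5'→3'): AATGGTGTTAAAGTCTGTGTAAATGGTTCCTTGTAGCGGCATGGTATAGTCTCAGACGGTTC
Frame +1: GAA CCG TCT GAG ACT ATA CCA TGC CGC TAC AAG GAA CCA TTT ACA CAG ACT TTA ACA CCA — no ATG→stop ORF.
Frame +2: AAC CGT CTG AGA CTA TAC CAT GCC GCT ACA AGG AAC CAT TTA CAC AGA CTT TAA CAC CAT — no ATG→stop ORF.
Frame +3: ACC GTC TGA GAC TAT ACC ATG CCG CTA CAA GGA ACC ATT TAC ACA GAC TTT AAC ACC ATT — no ATG→stop ORF.
Frame -1: AAT GGT GTT AAA GTC TGT GTA AAT GGT TCC TTG TAG CGG CAT GGT ATA GTC TCA GAC GGT — no ATG→stop ORF.
Frame -2: ATG GTG TTA AAG TCT GTG TAA ATG GTT CCT TGT AGC GGC ATG GTA TAG TCT CAG ACG GTT — ATG at 2, stop TAA at 20 → 21 nt; ATG at 23, stop TAG at 47 → 27 nt; ATG at 41, stop TAG at 47 → 9 nt.
Frame -3: TGG TGT TAA AGT CTG TGT AAA TGG TTC CTT GTA GCG GCA TGG TAT AGT CTC AGA CGG TTC — no ATG→stop ORF.
Frame -2 has an ORF of 9 codons (positions 23–49) ≥ 8, so yes.

yes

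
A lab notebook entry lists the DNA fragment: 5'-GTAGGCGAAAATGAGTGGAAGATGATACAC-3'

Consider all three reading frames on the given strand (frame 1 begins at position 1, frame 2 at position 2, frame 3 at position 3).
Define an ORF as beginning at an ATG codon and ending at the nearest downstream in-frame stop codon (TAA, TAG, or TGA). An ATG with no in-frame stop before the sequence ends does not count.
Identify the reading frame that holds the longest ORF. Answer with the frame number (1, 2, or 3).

Frame 1: GTA GGC GAA AAT GAG TGG AAG ATG ATA CAC — no ATG→stop ORF.
Frame 2: TAG GCG AAA ATG AGT GGA AGA TGA TAC — ATG at 11, stop TGA at 23 → 15 nt.
Frame 3: AGG CGA AAA TGA GTG GAA GAT GAT ACA — no ATG→stop ORF.
Longest ORF is 15 nt in frame 2 (positions 11–25).

2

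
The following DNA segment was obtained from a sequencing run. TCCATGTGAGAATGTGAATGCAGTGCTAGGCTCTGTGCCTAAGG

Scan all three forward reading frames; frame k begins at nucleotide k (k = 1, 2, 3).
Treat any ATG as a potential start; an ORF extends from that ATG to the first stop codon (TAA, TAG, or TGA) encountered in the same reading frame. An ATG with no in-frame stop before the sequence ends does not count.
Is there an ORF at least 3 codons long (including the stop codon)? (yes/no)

Frame 1: TCC ATG TGA GAA TGT GAA TGC AGT GCT AGG CTC TGT GCC TAA — ATG at 4, stop TGA at 7 → 6 nt.
Frame 2: CCA TGT GAG AAT GTG AAT GCA GTG CTA GGC TCT GTG CCT AAG — no ATG→stop ORF.
Frame 3: CAT GTG AGA ATG TGA ATG CAG TGC TAG GCT CTG TGC CTA AGG — ATG at 12, stop TGA at 15 → 6 nt; ATG at 18, stop TAG at 27 → 12 nt.
Frame 3 has an ORF of 4 codons (positions 18–29) ≥ 3, so yes.

yes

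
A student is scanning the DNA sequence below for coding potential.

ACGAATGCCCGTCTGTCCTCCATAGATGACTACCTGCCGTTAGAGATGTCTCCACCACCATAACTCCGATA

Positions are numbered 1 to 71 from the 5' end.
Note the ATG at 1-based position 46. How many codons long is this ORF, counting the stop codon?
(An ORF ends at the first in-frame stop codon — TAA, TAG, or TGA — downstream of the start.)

6

Codons from position 46: ATG (46–48), TCT (49–51), CCA (52–54), CCA (55–57), CCA (58–60), TAA (61–63).
TAA is the first in-frame stop; that's 6 codons including the stop.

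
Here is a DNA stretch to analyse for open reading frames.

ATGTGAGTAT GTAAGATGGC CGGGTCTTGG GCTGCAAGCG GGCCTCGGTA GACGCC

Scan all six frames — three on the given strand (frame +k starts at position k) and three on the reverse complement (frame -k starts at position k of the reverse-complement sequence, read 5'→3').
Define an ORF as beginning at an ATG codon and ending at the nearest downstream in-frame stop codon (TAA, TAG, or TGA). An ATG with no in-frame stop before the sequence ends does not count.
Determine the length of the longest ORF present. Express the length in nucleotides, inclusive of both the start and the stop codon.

Reverse complement (5'→3'): GGCGTCTACCGAGGCCCGCTTGCAGCCCAAGACCCGGCCATCTTACATACTCACAT
Frame +1: ATG TGA GTA TGT AAG ATG GCC GGG TCT TGG GCT GCA AGC GGG CCT CGG TAG ACG — ATG at 1, stop TGA at 4 → 6 nt; ATG at 16, stop TAG at 49 → 36 nt.
Frame +2: TGT GAG TAT GTA AGA TGG CCG GGT CTT GGG CTG CAA GCG GGC CTC GGT AGA CGC — no ATG→stop ORF.
Frame +3: GTG AGT ATG TAA GAT GGC CGG GTC TTG GGC TGC AAG CGG GCC TCG GTA GAC GCC — ATG at 9, stop TAA at 12 → 6 nt.
Frame -1: GGC GTC TAC CGA GGC CCG CTT GCA GCC CAA GAC CCG GCC ATC TTA CAT ACT CAC — no ATG→stop ORF.
Frame -2: GCG TCT ACC GAG GCC CGC TTG CAG CCC AAG ACC CGG CCA TCT TAC ATA CTC ACA — no ATG→stop ORF.
Frame -3: CGT CTA CCG AGG CCC GCT TGC AGC CCA AGA CCC GGC CAT CTT ACA TAC TCA CAT — no ATG→stop ORF.
Longest: frame +1, positions 16–51, 36 nt = 12 codons = 11 aa. → 36 nucleotides.

36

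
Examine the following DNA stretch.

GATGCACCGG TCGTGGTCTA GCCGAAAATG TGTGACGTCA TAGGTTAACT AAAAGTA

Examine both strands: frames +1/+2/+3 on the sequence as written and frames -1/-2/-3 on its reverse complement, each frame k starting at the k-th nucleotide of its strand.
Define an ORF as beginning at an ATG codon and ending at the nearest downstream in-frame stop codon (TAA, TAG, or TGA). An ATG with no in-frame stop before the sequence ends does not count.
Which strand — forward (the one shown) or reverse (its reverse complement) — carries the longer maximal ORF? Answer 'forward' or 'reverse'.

forward

Reverse complement (5'→3'): TACTTTTAGTTAACCTATGACGTCACACATTTTCGGCTAGACCACGACCGGTGCATC
Frame +1: GAT GCA CCG GTC GTG GTC TAG CCG AAA ATG TGT GAC GTC ATA GGT TAA CTA AAA GTA — ATG at 28, stop TAA at 46 → 21 nt.
Frame +2: ATG CAC CGG TCG TGG TCT AGC CGA AAA TGT GTG ACG TCA TAG GTT AAC TAA AAG — ATG at 2, stop TAG at 41 → 42 nt.
Frame +3: TGC ACC GGT CGT GGT CTA GCC GAA AAT GTG TGA CGT CAT AGG TTA ACT AAA AGT — no ATG→stop ORF.
Frame -1: TAC TTT TAG TTA ACC TAT GAC GTC ACA CAT TTT CGG CTA GAC CAC GAC CGG TGC ATC — no ATG→stop ORF.
Frame -2: ACT TTT AGT TAA CCT ATG ACG TCA CAC ATT TTC GGC TAG ACC ACG ACC GGT GCA — ATG at 17, stop TAG at 38 → 24 nt.
Frame -3: CTT TTA GTT AAC CTA TGA CGT CAC ACA TTT TCG GCT AGA CCA CGA CCG GTG CAT — no ATG→stop ORF.
Forward-strand max 42 nt; reverse-strand max 24 nt. The forward strand has the longer ORF.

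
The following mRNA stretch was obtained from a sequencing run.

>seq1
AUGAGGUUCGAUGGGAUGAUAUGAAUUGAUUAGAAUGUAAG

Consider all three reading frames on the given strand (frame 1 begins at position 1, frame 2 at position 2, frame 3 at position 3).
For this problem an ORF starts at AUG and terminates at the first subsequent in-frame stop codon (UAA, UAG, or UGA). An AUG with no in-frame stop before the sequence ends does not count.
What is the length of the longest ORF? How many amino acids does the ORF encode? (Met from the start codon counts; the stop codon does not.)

Frame 1: AUG AGG UUC GAU GGG AUG AUA UGA AUU GAU UAG AAU GUA — AUG at 1, stop UGA at 22 → 24 nt; AUG at 16, stop UGA at 22 → 9 nt.
Frame 2: UGA GGU UCG AUG GGA UGA UAU GAA UUG AUU AGA AUG UAA — AUG at 11, stop UGA at 17 → 9 nt; AUG at 35, stop UAA at 38 → 6 nt.
Frame 3: GAG GUU CGA UGG GAU GAU AUG AAU UGA UUA GAA UGU AAG — AUG at 21, stop UGA at 27 → 9 nt.
Longest: frame 1, positions 1–24, 24 nt = 8 codons = 7 aa. → 7 amino acids.

7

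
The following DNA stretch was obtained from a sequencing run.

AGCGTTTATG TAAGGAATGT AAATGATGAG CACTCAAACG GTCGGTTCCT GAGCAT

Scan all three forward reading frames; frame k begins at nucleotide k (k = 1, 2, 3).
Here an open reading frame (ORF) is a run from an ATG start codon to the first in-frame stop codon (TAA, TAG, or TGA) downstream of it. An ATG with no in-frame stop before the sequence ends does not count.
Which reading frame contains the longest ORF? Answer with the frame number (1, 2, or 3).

Frame 1: AGC GTT TAT GTA AGG AAT GTA AAT GAT GAG CAC TCA AAC GGT CGG TTC CTG AGC — no ATG→stop ORF.
Frame 2: GCG TTT ATG TAA GGA ATG TAA ATG ATG AGC ACT CAA ACG GTC GGT TCC TGA GCA — ATG at 8, stop TAA at 11 → 6 nt; ATG at 17, stop TAA at 20 → 6 nt; ATG at 23, stop TGA at 50 → 30 nt; ATG at 26, stop TGA at 50 → 27 nt.
Frame 3: CGT TTA TGT AAG GAA TGT AAA TGA TGA GCA CTC AAA CGG TCG GTT CCT GAG CAT — no ATG→stop ORF.
Longest ORF is 30 nt in frame 2 (positions 23–52).

2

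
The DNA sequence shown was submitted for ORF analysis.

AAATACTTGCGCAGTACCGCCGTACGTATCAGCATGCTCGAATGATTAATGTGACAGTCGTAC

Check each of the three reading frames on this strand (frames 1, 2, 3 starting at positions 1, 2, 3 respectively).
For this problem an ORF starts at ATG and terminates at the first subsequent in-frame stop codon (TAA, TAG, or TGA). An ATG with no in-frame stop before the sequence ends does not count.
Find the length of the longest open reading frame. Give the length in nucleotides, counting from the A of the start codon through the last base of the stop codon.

12

Frame 1: AAA TAC TTG CGC AGT ACC GCC GTA CGT ATC AGC ATG CTC GAA TGA TTA ATG TGA CAG TCG TAC — ATG at 34, stop TGA at 43 → 12 nt; ATG at 49, stop TGA at 52 → 6 nt.
Frame 2: AAT ACT TGC GCA GTA CCG CCG TAC GTA TCA GCA TGC TCG AAT GAT TAA TGT GAC AGT CGT — no ATG→stop ORF.
Frame 3: ATA CTT GCG CAG TAC CGC CGT ACG TAT CAG CAT GCT CGA ATG ATT AAT GTG ACA GTC GTA — no ATG→stop ORF.
Longest: frame 1, positions 34–45, 12 nt = 4 codons = 3 aa. → 12 nucleotides.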